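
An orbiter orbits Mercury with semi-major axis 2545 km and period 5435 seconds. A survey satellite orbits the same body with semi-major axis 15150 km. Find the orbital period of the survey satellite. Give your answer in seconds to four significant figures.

T₂ ≈ 78940 seconds

Kepler's third law: T² ∝ a³, so T₂ = T₁ (a₂/a₁)^(3/2).
a₂/a₁ = 5.953, (a₂/a₁)^(3/2) = 14.52.
T₂ = 5435 × 14.52 = 78940 seconds.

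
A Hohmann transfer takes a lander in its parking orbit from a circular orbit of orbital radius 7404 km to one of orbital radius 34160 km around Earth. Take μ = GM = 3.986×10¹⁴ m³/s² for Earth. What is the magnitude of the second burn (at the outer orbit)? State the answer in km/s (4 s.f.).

Δv ≈ 1.377 km/s

r₁ = 7404 km = 7.404×10⁶ m.
r₂ = 34160 km = 3.416×10⁷ m.
Transfer ellipse a_t = (r₁ + r₂)/2 = 2.078×10⁷ m.
At r₁: circular v_c1 = √(μ/r₁) = 7337 m/s; transfer-perigee v_p = √[μ(2/r₁ − 1/a_t)] = 9407 m/s.
At r₂: circular v_c2 = √(μ/r₂) = 3416 m/s; transfer-apogee v_a = √[μ(2/r₂ − 1/a_t)] = 2039 m/s.
Δv₂ = v_c2 − v_a = 1377 m/s.
= 1.377 km/s.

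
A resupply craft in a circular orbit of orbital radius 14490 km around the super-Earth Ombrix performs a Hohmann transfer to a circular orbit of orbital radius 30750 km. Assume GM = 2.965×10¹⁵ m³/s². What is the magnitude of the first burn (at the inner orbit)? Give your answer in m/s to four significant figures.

Δv ≈ 2374 m/s

r₁ = 14490 km = 1.449×10⁷ m.
r₂ = 30750 km = 3.075×10⁷ m.
Transfer ellipse a_t = (r₁ + r₂)/2 = 2.262×10⁷ m.
At r₁: circular v_c1 = √(μ/r₁) = 14300 m/s; transfer-periapsis v_p = √[μ(2/r₁ − 1/a_t)] = 16680 m/s.
Δv₁ = v_p − v_c1 = 2374 m/s.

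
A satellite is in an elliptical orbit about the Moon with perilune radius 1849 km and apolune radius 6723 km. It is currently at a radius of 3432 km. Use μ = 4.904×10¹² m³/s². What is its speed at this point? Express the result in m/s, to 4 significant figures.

v ≈ 1309 m/s

Semi-major axis a = (r_p + r_a)/2 = 4286.0 km = 4.286×10⁶ m.
Vis-viva: v² = μ(2/r − 1/a) = 4.904×10¹² × (5.828×10⁻⁷ − 2.333×10⁻⁷) = 1.714×10⁶ m²/s².
v = 1309 m/s.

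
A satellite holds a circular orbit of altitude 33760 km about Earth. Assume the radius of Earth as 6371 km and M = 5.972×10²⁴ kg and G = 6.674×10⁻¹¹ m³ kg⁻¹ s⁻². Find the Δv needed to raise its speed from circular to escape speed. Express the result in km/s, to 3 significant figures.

Δv ≈ 1.31 km/s

μ = GM = 6.674×10⁻¹¹ × 5.972×10²⁴ = 3.986×10¹⁴ m³/s².
r = 6371 + 33760 = 40131 km = 4.0131×10⁷ m.
Circular speed v_c = √(μ/r) = 3151 m/s.
Escape speed v_esc = √(2μ/r) = √2 × v_c = 4457 m/s.
Δv = v_esc − v_c = 1305 m/s = 1.305 km/s.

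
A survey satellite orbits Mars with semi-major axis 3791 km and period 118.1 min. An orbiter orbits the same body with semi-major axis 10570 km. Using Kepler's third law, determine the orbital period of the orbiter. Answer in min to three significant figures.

T₂ ≈ 550 min

Kepler's third law: T² ∝ a³, so T₂ = T₁ (a₂/a₁)^(3/2).
a₂/a₁ = 2.788, (a₂/a₁)^(3/2) = 4.656.
T₂ = 118.1 × 4.656 = 549.8 min.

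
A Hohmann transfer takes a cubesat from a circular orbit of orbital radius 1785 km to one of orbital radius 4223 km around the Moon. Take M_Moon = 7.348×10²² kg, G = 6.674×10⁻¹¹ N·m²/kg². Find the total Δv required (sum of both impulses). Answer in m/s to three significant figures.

μ = GM = 6.674×10⁻¹¹ × 7.348×10²² = 4.904×10¹² m³/s².
r₁ = 1785 km = 1.785×10⁶ m.
r₂ = 4223 km = 4.223×10⁶ m.
Transfer ellipse a_t = (r₁ + r₂)/2 = 3.004×10⁶ m.
At r₁: circular v_c1 = √(μ/r₁) = 1658 m/s; transfer-perilune v_p = √[μ(2/r₁ − 1/a_t)] = 1965 m/s.
Δv₁ = v_p − v_c1 = 307.7 m/s.
At r₂: circular v_c2 = √(μ/r₂) = 1078 m/s; transfer-apolune v_a = √[μ(2/r₂ − 1/a_t)] = 830.7 m/s.
Δv₂ = v_c2 − v_a = 246.9 m/s.
Total Δv = Δv₁ + Δv₂ = 554.7 m/s.

Δv_total ≈ 555 m/s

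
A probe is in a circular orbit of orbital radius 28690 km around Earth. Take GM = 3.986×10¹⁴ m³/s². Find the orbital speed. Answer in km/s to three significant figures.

r = 28690 km = 2.869×10⁷ m.
For a circular orbit v = √(μ/r) = √(3.986×10¹⁴ / 2.869×10⁷) = √(1.389×10⁷) = 3727 m/s.
That is 3.727 km/s.

v ≈ 3.73 km/s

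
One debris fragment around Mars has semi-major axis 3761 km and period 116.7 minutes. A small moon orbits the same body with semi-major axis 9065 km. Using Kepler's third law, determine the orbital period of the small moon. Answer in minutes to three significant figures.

T₂ ≈ 437 minutes

Kepler's third law: T² ∝ a³, so T₂ = T₁ (a₂/a₁)^(3/2).
a₂/a₁ = 2.410, (a₂/a₁)^(3/2) = 3.742.
T₂ = 116.7 × 3.742 = 436.7 minutes.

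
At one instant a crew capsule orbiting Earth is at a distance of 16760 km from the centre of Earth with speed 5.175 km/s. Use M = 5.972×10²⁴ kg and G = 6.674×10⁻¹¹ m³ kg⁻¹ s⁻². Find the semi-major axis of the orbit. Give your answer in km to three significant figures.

μ = GM = 6.674×10⁻¹¹ × 5.972×10²⁴ = 3.986×10¹⁴ m³/s².
r = 1.676×10⁷ m.
Specific orbital energy ε = v²/2 − μ/r = (5175)²/2 − 3.986×10¹⁴/1.676×10⁷ = -1.039×10⁷ J/kg.
Since ε = −μ/(2a), a = −μ/(2ε) = 1.918×10⁷ m = 19179 km.

a ≈ 19200 km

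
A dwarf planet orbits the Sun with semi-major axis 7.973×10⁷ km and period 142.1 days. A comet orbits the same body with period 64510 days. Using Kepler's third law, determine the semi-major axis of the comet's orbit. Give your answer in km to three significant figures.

a₂ ≈ 4.71×10⁹ km

Kepler's third law: a³ ∝ T², so a₂ = a₁ (T₂/T₁)^(2/3).
T₂/T₁ = 454.0, (T₂/T₁)^(2/3) = 59.07.
a₂ = 7.973×10⁷ × 59.07 = 4.710×10⁹ km.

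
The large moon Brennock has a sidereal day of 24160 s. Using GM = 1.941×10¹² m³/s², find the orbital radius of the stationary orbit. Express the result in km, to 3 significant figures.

A synchronous orbit has period T, so by Kepler's third law a = (μT²/4π²)^(1/3).
μT²/4π² = 1.941×10¹² × (2.416×10⁴)² / 39.48 = 2.870×10¹⁹ m³.
a = 3.062×10⁶ m = 3061.6 km.

r_sync ≈ 3060 km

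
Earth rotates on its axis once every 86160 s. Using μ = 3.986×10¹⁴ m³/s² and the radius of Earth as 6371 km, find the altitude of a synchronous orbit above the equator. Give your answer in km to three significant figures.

A synchronous orbit has period T, so by Kepler's third law a = (μT²/4π²)^(1/3).
μT²/4π² = 3.986×10¹⁴ × (8.616×10⁴)² / 39.48 = 7.495×10²² m³.
a = 4.216×10⁷ m = 42163 km.
Altitude h = a − R = 42163 − 6371 = 35792 km.

h_sync ≈ 35800 km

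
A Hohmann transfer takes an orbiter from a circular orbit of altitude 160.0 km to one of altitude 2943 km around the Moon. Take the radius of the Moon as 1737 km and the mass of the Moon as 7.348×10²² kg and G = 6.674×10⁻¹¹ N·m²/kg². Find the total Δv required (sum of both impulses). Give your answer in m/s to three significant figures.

μ = GM = 6.674×10⁻¹¹ × 7.348×10²² = 4.904×10¹² m³/s².
r₁ = 1737 + 160.0 = 1897.0 km = 1.8970×10⁶ m.
r₂ = 1737 + 2943 = 4680.0 km = 4.6800×10⁶ m.
Transfer ellipse a_t = (r₁ + r₂)/2 = 3.288×10⁶ m.
At r₁: circular v_c1 = √(μ/r₁) = 1608 m/s; transfer-perilune v_p = √[μ(2/r₁ − 1/a_t)] = 1918 m/s.
Δv₁ = v_p − v_c1 = 310.2 m/s.
At r₂: circular v_c2 = √(μ/r₂) = 1024 m/s; transfer-apolune v_a = √[μ(2/r₂ − 1/a_t)] = 777.5 m/s.
Δv₂ = v_c2 − v_a = 246.2 m/s.
Total Δv = Δv₁ + Δv₂ = 556.4 m/s.

Δv_total ≈ 556 m/s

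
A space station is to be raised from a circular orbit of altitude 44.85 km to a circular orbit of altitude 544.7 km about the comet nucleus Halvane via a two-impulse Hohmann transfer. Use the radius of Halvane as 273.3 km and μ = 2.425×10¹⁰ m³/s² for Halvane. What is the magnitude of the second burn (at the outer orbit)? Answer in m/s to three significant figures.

Δv ≈ 43.3 m/s

r₁ = 273.3 + 44.85 = 318.15 km = 3.1815×10⁵ m.
r₂ = 273.3 + 544.7 = 818.00 km = 8.1800×10⁵ m.
Transfer ellipse a_t = (r₁ + r₂)/2 = 5.681×10⁵ m.
At r₁: circular v_c1 = √(μ/r₁) = 276.1 m/s; transfer-periapsis v_p = √[μ(2/r₁ − 1/a_t)] = 331.3 m/s.
At r₂: circular v_c2 = √(μ/r₂) = 172.2 m/s; transfer-apoapsis v_a = √[μ(2/r₂ − 1/a_t)] = 128.9 m/s.
Δv₂ = v_c2 − v_a = 43.33 m/s.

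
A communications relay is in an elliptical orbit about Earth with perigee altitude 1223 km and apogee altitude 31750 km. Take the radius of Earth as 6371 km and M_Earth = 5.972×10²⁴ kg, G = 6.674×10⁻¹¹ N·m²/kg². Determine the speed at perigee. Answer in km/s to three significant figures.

μ = GM = 6.674×10⁻¹¹ × 5.972×10²⁴ = 3.986×10¹⁴ m³/s².
r_p = 6371 + 1223 = 7594.0 km = 7.5940×10⁶ m.
r_a = 6371 + 31750 = 38121 km = 3.8121×10⁷ m.
Semi-major axis a = (r_p + r_a)/2 = 22858 km = 2.286×10⁷ m.
Vis-viva: v² = μ(2/r − 1/a) = 3.986×10¹⁴ × (2.634×10⁻⁷ − 4.375×10⁻⁸) = 8.753×10⁷ m²/s².
v = 9356 m/s = 9.356 km/s.

v ≈ 9.36 km/s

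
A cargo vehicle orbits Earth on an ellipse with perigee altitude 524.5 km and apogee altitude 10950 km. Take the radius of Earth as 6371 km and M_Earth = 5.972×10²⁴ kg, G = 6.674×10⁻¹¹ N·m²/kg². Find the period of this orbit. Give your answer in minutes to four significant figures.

μ = GM = 6.674×10⁻¹¹ × 5.972×10²⁴ = 3.986×10¹⁴ m³/s².
r_p = 6371 + 524.5 = 6895.5 km = 6.8955×10⁶ m.
r_a = 6371 + 10950 = 17321 km = 1.7321×10⁷ m.
Semi-major axis a = (r_p + r_a)/2 = (6895.5 + 17321)/2 = 12108 km = 1.211×10⁷ m.
By Kepler's third law T = 2π√(a³/μ) = 2π × 2.110×10³ = 1.326×10⁴ s.
= 221.0 minutes.

T ≈ 221.0 minutes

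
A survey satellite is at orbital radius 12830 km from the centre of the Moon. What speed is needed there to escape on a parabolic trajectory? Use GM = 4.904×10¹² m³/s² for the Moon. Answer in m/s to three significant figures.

r = 12830 km = 1.283×10⁷ m.
Escape speed v_esc = √(2μ/r) = √(2 × 4.904×10¹² / 1.283×10⁷) = √(7.645×10⁵) = 874.3 m/s.

v_esc ≈ 874 m/s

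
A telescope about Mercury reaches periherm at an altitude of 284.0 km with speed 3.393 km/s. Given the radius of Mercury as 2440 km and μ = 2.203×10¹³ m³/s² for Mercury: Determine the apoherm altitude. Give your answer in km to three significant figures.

r_p = 2440 + 284.0 = 2724.0 km = 2.724×10⁶ m.
Specific energy ε = v²/2 − μ/r = -2.331×10⁶ J/kg, so a = −μ/(2ε) = 4.725×10⁶ m.
The apsides satisfy r_p + r_a = 2a, so the apoherm radius is 2a − r_p = 6.726×10⁶ m = 6726.3 km.
Apoherm altitude = 6726.3 − 2440 = 4286.3 km.

apoherm altitude ≈ 4290 km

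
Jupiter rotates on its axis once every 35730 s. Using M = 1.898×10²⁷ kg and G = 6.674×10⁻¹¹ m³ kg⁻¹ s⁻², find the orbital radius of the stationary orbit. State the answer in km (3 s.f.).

r_sync ≈ 1.60×10⁵ km

μ = GM = 6.674×10⁻¹¹ × 1.898×10²⁷ = 1.267×10¹⁷ m³/s².
A synchronous orbit has period T, so by Kepler's third law a = (μT²/4π²)^(1/3).
μT²/4π² = 1.267×10¹⁷ × (3.573×10⁴)² / 39.48 = 4.096×10²⁴ m³.
a = 1.600×10⁸ m = 1.6000×10⁵ km.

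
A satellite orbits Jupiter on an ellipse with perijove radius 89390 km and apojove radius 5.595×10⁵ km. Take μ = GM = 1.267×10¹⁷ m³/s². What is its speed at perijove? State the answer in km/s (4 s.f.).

v ≈ 49.44 km/s

Semi-major axis a = (r_p + r_a)/2 = 3.2444×10⁵ km = 3.244×10⁸ m.
Vis-viva: v² = μ(2/r − 1/a) = 1.267×10¹⁷ × (2.237×10⁻⁸ − 3.082×10⁻⁹) = 2.444×10⁹ m²/s².
v = 49440 m/s = 49.44 km/s.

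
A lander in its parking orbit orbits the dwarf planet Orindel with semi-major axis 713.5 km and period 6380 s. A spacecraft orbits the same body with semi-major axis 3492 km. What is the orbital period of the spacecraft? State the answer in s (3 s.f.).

Kepler's third law: T² ∝ a³, so T₂ = T₁ (a₂/a₁)^(3/2).
a₂/a₁ = 4.894, (a₂/a₁)^(3/2) = 10.83.
T₂ = 6380 × 10.83 = 69080 s.

T₂ ≈ 69100 s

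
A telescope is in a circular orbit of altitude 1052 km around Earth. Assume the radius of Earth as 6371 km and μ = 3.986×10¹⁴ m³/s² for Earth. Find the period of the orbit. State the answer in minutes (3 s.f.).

T ≈ 106 minutes

r = 6371 + 1052 = 7423.0 km = 7.4230×10⁶ m.
Kepler's third law: T = 2π√(r³/μ) = 2π√((7.423×10⁶)³ / 3.986×10¹⁴).
r³/μ = 1.026×10⁶ s², so T = 2π × 1.013×10³ = 6.365×10³ s.
Converting: 6.365×10³ s ÷ 60.00 = 106.1 minutes.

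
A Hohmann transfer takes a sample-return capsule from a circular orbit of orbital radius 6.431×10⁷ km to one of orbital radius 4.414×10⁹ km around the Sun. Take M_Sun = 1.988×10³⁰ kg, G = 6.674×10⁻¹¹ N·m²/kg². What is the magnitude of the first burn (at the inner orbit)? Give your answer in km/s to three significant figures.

Δv ≈ 18.4 km/s

μ = GM = 6.674×10⁻¹¹ × 1.988×10³⁰ = 1.327×10²⁰ m³/s².
r₁ = 6.431×10⁷ km = 6.431×10¹⁰ m.
r₂ = 4.414×10⁹ km = 4.414×10¹² m.
Transfer ellipse a_t = (r₁ + r₂)/2 = 2.239×10¹² m.
At r₁: circular v_c1 = √(μ/r₁) = 45420 m/s; transfer-perihelion v_p = √[μ(2/r₁ − 1/a_t)] = 63770 m/s.
Δv₁ = v_p − v_c1 = 18350 m/s.
= 18.35 km/s.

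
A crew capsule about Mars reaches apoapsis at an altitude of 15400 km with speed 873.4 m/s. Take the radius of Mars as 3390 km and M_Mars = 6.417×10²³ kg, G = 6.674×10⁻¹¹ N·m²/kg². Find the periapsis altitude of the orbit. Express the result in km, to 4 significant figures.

periapsis altitude ≈ 386.3 km

μ = GM = 6.674×10⁻¹¹ × 6.417×10²³ = 4.283×10¹³ m³/s².
r_a = 3390 + 15400 = 18790 km = 1.879×10⁷ m.
Specific energy ε = v²/2 − μ/r = -1.898×10⁶ J/kg, so a = −μ/(2ε) = 1.128×10⁷ m.
The apsides satisfy r_p + r_a = 2a, so the periapsis radius is 2a − r_a = 3.776×10⁶ m = 3776.3 km.
Periapsis altitude = 3776.3 − 3390 = 386.29 km.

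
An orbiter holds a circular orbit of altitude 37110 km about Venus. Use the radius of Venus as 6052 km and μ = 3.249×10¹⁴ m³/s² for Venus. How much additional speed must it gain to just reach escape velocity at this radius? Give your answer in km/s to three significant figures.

r = 6052 + 37110 = 43162 km = 4.3162×10⁷ m.
Circular speed v_c = √(μ/r) = 2744 m/s.
Escape speed v_esc = √(2μ/r) = √2 × v_c = 3880 m/s.
Δv = v_esc − v_c = 1136 m/s = 1.136 km/s.

Δv ≈ 1.14 km/s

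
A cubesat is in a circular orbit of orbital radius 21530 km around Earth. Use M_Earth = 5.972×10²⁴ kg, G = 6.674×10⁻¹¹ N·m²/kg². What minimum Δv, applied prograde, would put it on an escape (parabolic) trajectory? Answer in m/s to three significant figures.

μ = GM = 6.674×10⁻¹¹ × 5.972×10²⁴ = 3.986×10¹⁴ m³/s².
r = 21530 km = 2.153×10⁷ m.
Circular speed v_c = √(μ/r) = 4303 m/s.
Escape speed v_esc = √(2μ/r) = √2 × v_c = 6085 m/s.
Δv = v_esc − v_c = 1782 m/s.

Δv ≈ 1780 m/s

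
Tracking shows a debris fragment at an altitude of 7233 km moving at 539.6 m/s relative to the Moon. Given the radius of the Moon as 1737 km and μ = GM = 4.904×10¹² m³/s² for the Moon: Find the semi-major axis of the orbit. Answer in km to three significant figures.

a ≈ 6110 km

r = 1737 + 7233 = 8970.0 km = 8.970×10⁶ m.
Vis-viva rearranged: 1/a = 2/r − v²/μ = 2.230×10⁻⁷ − 5.937×10⁻⁸ = 1.636×10⁻⁷ m⁻¹.
a = 6.113×10⁶ m = 6112.8 km.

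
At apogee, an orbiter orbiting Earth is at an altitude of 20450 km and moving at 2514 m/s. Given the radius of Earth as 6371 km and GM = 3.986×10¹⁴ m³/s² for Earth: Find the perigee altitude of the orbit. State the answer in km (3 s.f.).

r_a = 6371 + 20450 = 26821 km = 2.682×10⁷ m.
Specific energy ε = v²/2 − μ/r = -1.170×10⁷ J/kg, so a = −μ/(2ε) = 1.703×10⁷ m.
The apsides satisfy r_p + r_a = 2a, so the perigee radius is 2a − r_a = 7.243×10⁶ m = 7243.3 km.
Perigee altitude = 7243.3 − 6371 = 872.33 km.

perigee altitude ≈ 872 km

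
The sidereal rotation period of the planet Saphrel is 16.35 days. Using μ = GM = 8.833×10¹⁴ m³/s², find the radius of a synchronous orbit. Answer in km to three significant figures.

T = 16.35 days = 1.413×10⁶ s.
A synchronous orbit has period T, so by Kepler's third law a = (μT²/4π²)^(1/3).
μT²/4π² = 8.833×10¹⁴ × (1.413×10⁶)² / 39.48 = 4.465×10²⁵ m³.
a = 3.548×10⁸ m = 3.5476×10⁵ km.

r_sync ≈ 3.55×10⁵ km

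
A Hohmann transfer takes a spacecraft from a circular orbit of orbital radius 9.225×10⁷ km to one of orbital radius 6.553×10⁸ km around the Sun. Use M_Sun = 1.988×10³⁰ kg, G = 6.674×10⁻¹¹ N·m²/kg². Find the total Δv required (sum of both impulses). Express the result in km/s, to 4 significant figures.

μ = GM = 6.674×10⁻¹¹ × 1.988×10³⁰ = 1.327×10²⁰ m³/s².
r₁ = 9.225×10⁷ km = 9.225×10¹⁰ m.
r₂ = 6.553×10⁸ km = 6.553×10¹¹ m.
Transfer ellipse a_t = (r₁ + r₂)/2 = 3.738×10¹¹ m.
At r₁: circular v_c1 = √(μ/r₁) = 37920 m/s; transfer-perihelion v_p = √[μ(2/r₁ − 1/a_t)] = 50210 m/s.
Δv₁ = v_p − v_c1 = 12290 m/s.
At r₂: circular v_c2 = √(μ/r₂) = 14230 m/s; transfer-aphelion v_a = √[μ(2/r₂ − 1/a_t)] = 7069 m/s.
Δv₂ = v_c2 − v_a = 7160 m/s.
Total Δv = Δv₁ + Δv₂ = 19450 m/s = 19.45 km/s.

Δv_total ≈ 19.45 km/s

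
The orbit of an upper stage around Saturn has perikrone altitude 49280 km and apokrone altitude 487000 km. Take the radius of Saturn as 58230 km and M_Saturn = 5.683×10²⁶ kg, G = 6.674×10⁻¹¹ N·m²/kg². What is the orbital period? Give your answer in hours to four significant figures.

T ≈ 52.84 hours

μ = GM = 6.674×10⁻¹¹ × 5.683×10²⁶ = 3.793×10¹⁶ m³/s².
r_p = 58230 + 49280 = 107510 km = 1.0751×10⁸ m.
r_a = 58230 + 487000 = 545230 km = 5.4523×10⁸ m.
Semi-major axis a = (r_p + r_a)/2 = (1.0751×10⁵ + 5.4523×10⁵)/2 = 3.2637×10⁵ km = 3.264×10⁸ m.
By Kepler's third law T = 2π√(a³/μ) = 2π × 3.027×10⁴ = 1.902×10⁵ s.
= 52.84 hours.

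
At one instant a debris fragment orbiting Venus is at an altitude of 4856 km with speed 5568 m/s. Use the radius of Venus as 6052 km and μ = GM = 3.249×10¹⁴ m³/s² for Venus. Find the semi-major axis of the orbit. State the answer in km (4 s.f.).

a ≈ 11370 km

r = 6052 + 4856 = 10908 km = 1.091×10⁷ m.
Vis-viva rearranged: 1/a = 2/r − v²/μ = 1.834×10⁻⁷ − 9.542×10⁻⁸ = 8.793×10⁻⁸ m⁻¹.
a = 1.137×10⁷ m = 11373 km.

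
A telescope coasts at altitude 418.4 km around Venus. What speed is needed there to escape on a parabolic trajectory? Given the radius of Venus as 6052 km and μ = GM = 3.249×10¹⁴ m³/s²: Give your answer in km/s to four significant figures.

r = 6052 + 418.4 = 6470.4 km = 6.4704×10⁶ m.
Escape speed v_esc = √(2μ/r) = √(2 × 3.249×10¹⁴ / 6.470×10⁶) = √(1.004×10⁸) = 10020 m/s.
= 10.02 km/s.

v_esc ≈ 10.02 km/s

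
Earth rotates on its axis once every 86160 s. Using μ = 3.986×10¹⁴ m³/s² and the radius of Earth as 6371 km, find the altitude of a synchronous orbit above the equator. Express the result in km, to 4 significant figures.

A synchronous orbit has period T, so by Kepler's third law a = (μT²/4π²)^(1/3).
μT²/4π² = 3.986×10¹⁴ × (8.616×10⁴)² / 39.48 = 7.495×10²² m³.
a = 4.216×10⁷ m = 42163 km.
Altitude h = a − R = 42163 − 6371 = 35792 km.

h_sync ≈ 35790 km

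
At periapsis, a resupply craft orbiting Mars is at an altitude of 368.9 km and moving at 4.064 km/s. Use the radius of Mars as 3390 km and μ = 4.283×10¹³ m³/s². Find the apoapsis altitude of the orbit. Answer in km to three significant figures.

r_p = 3390 + 368.9 = 3758.9 km = 3.759×10⁶ m.
Specific energy ε = v²/2 − μ/r = -3.136×10⁶ J/kg, so a = −μ/(2ε) = 6.828×10⁶ m.
The apsides satisfy r_p + r_a = 2a, so the apoapsis radius is 2a − r_p = 9.898×10⁶ m = 9897.6 km.
Apoapsis altitude = 9897.6 − 3390 = 6507.6 km.

apoapsis altitude ≈ 6510 km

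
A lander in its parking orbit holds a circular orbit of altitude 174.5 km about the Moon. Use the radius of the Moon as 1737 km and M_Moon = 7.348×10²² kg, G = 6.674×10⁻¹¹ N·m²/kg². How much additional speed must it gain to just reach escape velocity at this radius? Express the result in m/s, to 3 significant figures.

μ = GM = 6.674×10⁻¹¹ × 7.348×10²² = 4.904×10¹² m³/s².
r = 1737 + 174.5 = 1911.5 km = 1.9115×10⁶ m.
Circular speed v_c = √(μ/r) = 1602 m/s.
Escape speed v_esc = √(2μ/r) = √2 × v_c = 2265 m/s.
Δv = v_esc − v_c = 663.5 m/s.

Δv ≈ 663 m/s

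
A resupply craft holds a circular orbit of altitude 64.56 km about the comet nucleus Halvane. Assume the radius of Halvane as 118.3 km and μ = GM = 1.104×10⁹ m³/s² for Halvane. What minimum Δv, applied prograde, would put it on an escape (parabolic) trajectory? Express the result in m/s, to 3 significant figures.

r = 118.3 + 64.56 = 182.86 km = 1.8286×10⁵ m.
Circular speed v_c = √(μ/r) = 77.70 m/s.
Escape speed v_esc = √(2μ/r) = √2 × v_c = 109.9 m/s.
Δv = v_esc − v_c = 32.18 m/s.

Δv ≈ 32.2 m/s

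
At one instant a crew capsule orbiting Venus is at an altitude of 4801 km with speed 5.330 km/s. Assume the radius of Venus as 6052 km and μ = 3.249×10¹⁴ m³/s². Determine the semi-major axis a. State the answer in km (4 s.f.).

r = 6052 + 4801 = 10853 km = 1.085×10⁷ m.
Vis-viva rearranged: 1/a = 2/r − v²/μ = 1.843×10⁻⁷ − 8.744×10⁻⁸ = 9.684×10⁻⁸ m⁻¹.
a = 1.033×10⁷ m = 10326 km.

a ≈ 10330 km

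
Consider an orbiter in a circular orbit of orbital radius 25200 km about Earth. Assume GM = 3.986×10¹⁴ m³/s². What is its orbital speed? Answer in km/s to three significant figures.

r = 25200 km = 2.520×10⁷ m.
For a circular orbit v = √(μ/r) = √(3.986×10¹⁴ / 2.520×10⁷) = √(1.582×10⁷) = 3977 m/s.
That is 3.977 km/s.

v ≈ 3.98 km/s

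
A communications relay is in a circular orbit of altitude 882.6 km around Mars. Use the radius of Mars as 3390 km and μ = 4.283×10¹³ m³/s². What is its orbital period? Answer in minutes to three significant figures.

T ≈ 141 minutes

r = 3390 + 882.6 = 4272.6 km = 4.2726×10⁶ m.
Kepler's third law: T = 2π√(r³/μ) = 2π√((4.273×10⁶)³ / 4.283×10¹³).
r³/μ = 1.821×10⁶ s², so T = 2π × 1.349×10³ = 8.479×10³ s.
Converting: 8.479×10³ s ÷ 60.00 = 141.3 minutes.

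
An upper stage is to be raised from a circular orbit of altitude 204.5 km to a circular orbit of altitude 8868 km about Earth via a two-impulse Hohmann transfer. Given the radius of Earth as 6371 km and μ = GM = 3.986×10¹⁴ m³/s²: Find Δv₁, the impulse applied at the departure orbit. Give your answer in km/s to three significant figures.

Δv ≈ 1.42 km/s

r₁ = 6371 + 204.5 = 6575.5 km = 6.5755×10⁶ m.
r₂ = 6371 + 8868 = 15239 km = 1.5239×10⁷ m.
Transfer ellipse a_t = (r₁ + r₂)/2 = 1.091×10⁷ m.
At r₁: circular v_c1 = √(μ/r₁) = 7786 m/s; transfer-perigee v_p = √[μ(2/r₁ − 1/a_t)] = 9203 m/s.
Δv₁ = v_p − v_c1 = 1417 m/s.
= 1.417 km/s.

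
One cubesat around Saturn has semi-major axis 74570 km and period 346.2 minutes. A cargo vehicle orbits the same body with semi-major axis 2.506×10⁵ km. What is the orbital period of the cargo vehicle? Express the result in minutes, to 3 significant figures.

T₂ ≈ 2130 minutes

Kepler's third law: T² ∝ a³, so T₂ = T₁ (a₂/a₁)^(3/2).
a₂/a₁ = 3.361, (a₂/a₁)^(3/2) = 6.161.
T₂ = 346.2 × 6.161 = 2133 minutes.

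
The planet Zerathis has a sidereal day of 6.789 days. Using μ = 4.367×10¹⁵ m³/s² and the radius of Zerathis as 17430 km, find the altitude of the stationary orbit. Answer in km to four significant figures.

T = 6.789 days = 5.866×10⁵ s.
A synchronous orbit has period T, so by Kepler's third law a = (μT²/4π²)^(1/3).
μT²/4π² = 4.367×10¹⁵ × (5.866×10⁵)² / 39.48 = 3.806×10²⁵ m³.
a = 3.364×10⁸ m = 3.3637×10⁵ km.
Altitude h = a − R = 3.3637×10⁵ − 17430 = 3.1894×10⁵ km.

h_sync ≈ 3.189×10⁵ km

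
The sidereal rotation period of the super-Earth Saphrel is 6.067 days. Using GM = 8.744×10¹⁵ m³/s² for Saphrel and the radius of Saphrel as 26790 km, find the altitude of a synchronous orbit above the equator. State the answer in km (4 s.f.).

h_sync ≈ 3.666×10⁵ km

T = 6.067 days = 5.242×10⁵ s.
A synchronous orbit has period T, so by Kepler's third law a = (μT²/4π²)^(1/3).
μT²/4π² = 8.744×10¹⁵ × (5.242×10⁵)² / 39.48 = 6.086×10²⁵ m³.
a = 3.933×10⁸ m = 3.9335×10⁵ km.
Altitude h = a − R = 3.9335×10⁵ − 26790 = 3.6656×10⁵ km.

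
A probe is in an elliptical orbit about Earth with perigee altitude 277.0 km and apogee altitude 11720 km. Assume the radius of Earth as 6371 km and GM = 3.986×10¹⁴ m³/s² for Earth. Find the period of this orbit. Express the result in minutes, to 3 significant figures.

T ≈ 228 minutes

r_p = 6371 + 277.0 = 6648.0 km = 6.6480×10⁶ m.
r_a = 6371 + 11720 = 18091 km = 1.8091×10⁷ m.
Semi-major axis a = (r_p + r_a)/2 = (6648.0 + 18091)/2 = 12370 km = 1.237×10⁷ m.
By Kepler's third law T = 2π√(a³/μ) = 2π × 2.179×10³ = 1.369×10⁴ s.
= 228.2 minutes.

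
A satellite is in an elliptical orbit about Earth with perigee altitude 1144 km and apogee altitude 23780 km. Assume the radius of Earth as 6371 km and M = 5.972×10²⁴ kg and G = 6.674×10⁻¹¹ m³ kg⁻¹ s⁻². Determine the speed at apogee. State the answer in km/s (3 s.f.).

μ = GM = 6.674×10⁻¹¹ × 5.972×10²⁴ = 3.986×10¹⁴ m³/s².
r_p = 6371 + 1144 = 7515.0 km = 7.5150×10⁶ m.
r_a = 6371 + 23780 = 30151 km = 3.0151×10⁷ m.
Semi-major axis a = (r_p + r_a)/2 = 18833 km = 1.883×10⁷ m.
Vis-viva: v² = μ(2/r − 1/a) = 3.986×10¹⁴ × (6.633×10⁻⁸ − 5.310×10⁻⁸) = 5.275×10⁶ m²/s².
v = 2297 m/s = 2.297 km/s.

v ≈ 2.30 km/s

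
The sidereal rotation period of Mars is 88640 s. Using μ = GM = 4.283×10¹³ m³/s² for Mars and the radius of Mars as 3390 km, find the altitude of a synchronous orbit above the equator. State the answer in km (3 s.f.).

A synchronous orbit has period T, so by Kepler's third law a = (μT²/4π²)^(1/3).
μT²/4π² = 4.283×10¹³ × (8.864×10⁴)² / 39.48 = 8.524×10²¹ m³.
a = 2.043×10⁷ m = 20428 km.
Altitude h = a − R = 20428 − 3390 = 17038 km.

h_sync ≈ 17000 km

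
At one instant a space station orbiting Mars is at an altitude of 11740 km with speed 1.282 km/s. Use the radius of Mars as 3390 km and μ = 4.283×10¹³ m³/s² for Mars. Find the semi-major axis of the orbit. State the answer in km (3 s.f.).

a ≈ 10700 km

r = 3390 + 11740 = 15130 km = 1.513×10⁷ m.
Vis-viva rearranged: 1/a = 2/r − v²/μ = 1.322×10⁻⁷ − 3.837×10⁻⁸ = 9.381×10⁻⁸ m⁻¹.
a = 1.066×10⁷ m = 10659 km.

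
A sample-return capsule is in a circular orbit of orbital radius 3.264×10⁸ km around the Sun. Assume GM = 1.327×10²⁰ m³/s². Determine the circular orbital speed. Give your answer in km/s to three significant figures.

v ≈ 20.2 km/s

r = 3.264×10⁸ km = 3.264×10¹¹ m.
For a circular orbit v = √(μ/r) = √(1.327×10²⁰ / 3.264×10¹¹) = √(4.066×10⁸) = 20160 m/s.
That is 20.16 km/s.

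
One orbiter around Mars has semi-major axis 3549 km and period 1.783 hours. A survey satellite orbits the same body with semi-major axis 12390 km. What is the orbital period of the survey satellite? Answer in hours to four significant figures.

Kepler's third law: T² ∝ a³, so T₂ = T₁ (a₂/a₁)^(3/2).
a₂/a₁ = 3.491, (a₂/a₁)^(3/2) = 6.523.
T₂ = 1.783 × 6.523 = 11.63 hours.

T₂ ≈ 11.63 hours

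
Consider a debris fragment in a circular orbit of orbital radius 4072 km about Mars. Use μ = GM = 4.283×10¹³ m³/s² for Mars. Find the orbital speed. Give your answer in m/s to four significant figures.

v ≈ 3243 m/s

r = 4072 km = 4.072×10⁶ m.
For a circular orbit v = √(μ/r) = √(4.283×10¹³ / 4.072×10⁶) = √(1.052×10⁷) = 3243 m/s.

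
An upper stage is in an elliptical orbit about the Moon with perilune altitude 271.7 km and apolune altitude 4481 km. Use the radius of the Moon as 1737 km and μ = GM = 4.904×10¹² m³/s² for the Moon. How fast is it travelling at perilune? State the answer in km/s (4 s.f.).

r_p = 1737 + 271.7 = 2008.7 km = 2.0087×10⁶ m.
r_a = 1737 + 4481 = 6218.0 km = 6.2180×10⁶ m.
Semi-major axis a = (r_p + r_a)/2 = 4113.4 km = 4.113×10⁶ m.
Vis-viva: v² = μ(2/r − 1/a) = 4.904×10¹² × (9.957×10⁻⁷ − 2.431×10⁻⁷) = 3.691×10⁶ m²/s².
v = 1921 m/s = 1.921 km/s.

v ≈ 1.921 km/s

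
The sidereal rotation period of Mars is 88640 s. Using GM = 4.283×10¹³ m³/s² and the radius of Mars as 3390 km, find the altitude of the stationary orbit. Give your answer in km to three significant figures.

h_sync ≈ 17000 km

A synchronous orbit has period T, so by Kepler's third law a = (μT²/4π²)^(1/3).
μT²/4π² = 4.283×10¹³ × (8.864×10⁴)² / 39.48 = 8.524×10²¹ m³.
a = 2.043×10⁷ m = 20428 km.
Altitude h = a − R = 20428 − 3390 = 17038 km.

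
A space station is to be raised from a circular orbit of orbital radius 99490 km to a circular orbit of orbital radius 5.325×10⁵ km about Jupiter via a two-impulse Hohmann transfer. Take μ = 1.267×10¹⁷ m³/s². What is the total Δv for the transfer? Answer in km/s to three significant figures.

Δv_total ≈ 17.4 km/s

r₁ = 99490 km = 9.949×10⁷ m.
r₂ = 5.325×10⁵ km = 5.325×10⁸ m.
Transfer ellipse a_t = (r₁ + r₂)/2 = 3.160×10⁸ m.
At r₁: circular v_c1 = √(μ/r₁) = 35690 m/s; transfer-perijove v_p = √[μ(2/r₁ − 1/a_t)] = 46330 m/s.
Δv₁ = v_p − v_c1 = 10640 m/s.
At r₂: circular v_c2 = √(μ/r₂) = 15430 m/s; transfer-apojove v_a = √[μ(2/r₂ − 1/a_t)] = 8655 m/s.
Δv₂ = v_c2 − v_a = 6770 m/s.
Total Δv = Δv₁ + Δv₂ = 17410 m/s = 17.41 km/s.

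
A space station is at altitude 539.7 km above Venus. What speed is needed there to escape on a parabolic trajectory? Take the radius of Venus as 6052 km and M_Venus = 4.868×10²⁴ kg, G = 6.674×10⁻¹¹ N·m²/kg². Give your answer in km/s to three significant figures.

v_esc ≈ 9.93 km/s

μ = GM = 6.674×10⁻¹¹ × 4.868×10²⁴ = 3.249×10¹⁴ m³/s².
r = 6052 + 539.7 = 6591.7 km = 6.5917×10⁶ m.
Escape speed v_esc = √(2μ/r) = √(2 × 3.249×10¹⁴ / 6.592×10⁶) = √(9.858×10⁷) = 9929 m/s.
= 9.929 km/s.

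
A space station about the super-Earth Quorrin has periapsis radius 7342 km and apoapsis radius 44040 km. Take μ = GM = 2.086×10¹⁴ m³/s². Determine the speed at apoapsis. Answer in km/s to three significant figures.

Semi-major axis a = (r_p + r_a)/2 = 25691 km = 2.569×10⁷ m.
Vis-viva: v² = μ(2/r − 1/a) = 2.086×10¹⁴ × (4.541×10⁻⁸ − 3.892×10⁻⁸) = 1.354×10⁶ m²/s².
v = 1163 m/s = 1.163 km/s.

v ≈ 1.16 km/s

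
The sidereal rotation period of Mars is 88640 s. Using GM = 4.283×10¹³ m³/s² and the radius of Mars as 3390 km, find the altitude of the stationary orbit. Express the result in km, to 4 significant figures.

A synchronous orbit has period T, so by Kepler's third law a = (μT²/4π²)^(1/3).
μT²/4π² = 4.283×10¹³ × (8.864×10⁴)² / 39.48 = 8.524×10²¹ m³.
a = 2.043×10⁷ m = 20428 km.
Altitude h = a − R = 20428 − 3390 = 17038 km.

h_sync ≈ 17040 km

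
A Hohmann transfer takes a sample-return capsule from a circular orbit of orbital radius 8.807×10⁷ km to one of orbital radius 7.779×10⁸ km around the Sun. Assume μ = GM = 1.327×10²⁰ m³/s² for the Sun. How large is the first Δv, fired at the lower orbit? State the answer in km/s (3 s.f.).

r₁ = 8.807×10⁷ km = 8.807×10¹⁰ m.
r₂ = 7.779×10⁸ km = 7.779×10¹¹ m.
Transfer ellipse a_t = (r₁ + r₂)/2 = 4.330×10¹¹ m.
At r₁: circular v_c1 = √(μ/r₁) = 38820 m/s; transfer-perihelion v_p = √[μ(2/r₁ − 1/a_t)] = 52030 m/s.
Δv₁ = v_p − v_c1 = 13210 m/s.
= 13.21 km/s.

Δv ≈ 13.2 km/s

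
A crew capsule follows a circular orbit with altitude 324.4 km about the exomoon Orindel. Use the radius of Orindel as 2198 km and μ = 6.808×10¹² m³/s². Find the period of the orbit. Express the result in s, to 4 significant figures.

T ≈ 9647 s

r = 2198 + 324.4 = 2522.4 km = 2.5224×10⁶ m.
Kepler's third law: T = 2π√(r³/μ) = 2π√((2.522×10⁶)³ / 6.808×10¹²).
r³/μ = 2.357×10⁶ s², so T = 2π × 1.535×10³ = 9.647×10³ s.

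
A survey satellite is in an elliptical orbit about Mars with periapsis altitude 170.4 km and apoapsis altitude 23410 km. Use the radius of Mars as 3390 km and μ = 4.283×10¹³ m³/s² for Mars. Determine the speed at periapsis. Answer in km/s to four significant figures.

v ≈ 4.608 km/s

r_p = 3390 + 170.4 = 3560.4 km = 3.5604×10⁶ m.
r_a = 3390 + 23410 = 26800 km = 2.6800×10⁷ m.
Semi-major axis a = (r_p + r_a)/2 = 15180 km = 1.518×10⁷ m.
Vis-viva: v² = μ(2/r − 1/a) = 4.283×10¹³ × (5.617×10⁻⁷ − 6.588×10⁻⁸) = 2.124×10⁷ m²/s².
v = 4608 m/s = 4.608 km/s.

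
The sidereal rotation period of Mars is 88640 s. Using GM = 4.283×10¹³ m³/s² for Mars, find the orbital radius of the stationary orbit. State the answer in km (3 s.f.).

r_sync ≈ 20400 km

A synchronous orbit has period T, so by Kepler's third law a = (μT²/4π²)^(1/3).
μT²/4π² = 4.283×10¹³ × (8.864×10⁴)² / 39.48 = 8.524×10²¹ m³.
a = 2.043×10⁷ m = 20428 km.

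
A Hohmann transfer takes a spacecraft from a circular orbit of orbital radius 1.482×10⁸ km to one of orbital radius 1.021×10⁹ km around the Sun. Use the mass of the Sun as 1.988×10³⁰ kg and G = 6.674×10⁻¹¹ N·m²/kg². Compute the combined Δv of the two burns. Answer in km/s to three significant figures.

μ = GM = 6.674×10⁻¹¹ × 1.988×10³⁰ = 1.327×10²⁰ m³/s².
r₁ = 1.482×10⁸ km = 1.482×10¹¹ m.
r₂ = 1.021×10⁹ km = 1.021×10¹² m.
Transfer ellipse a_t = (r₁ + r₂)/2 = 5.846×10¹¹ m.
At r₁: circular v_c1 = √(μ/r₁) = 29920 m/s; transfer-perihelion v_p = √[μ(2/r₁ − 1/a_t)] = 39540 m/s.
Δv₁ = v_p − v_c1 = 9621 m/s.
At r₂: circular v_c2 = √(μ/r₂) = 11400 m/s; transfer-aphelion v_a = √[μ(2/r₂ − 1/a_t)] = 5740 m/s.
Δv₂ = v_c2 − v_a = 5660 m/s.
Total Δv = Δv₁ + Δv₂ = 15280 m/s = 15.28 km/s.

Δv_total ≈ 15.3 km/s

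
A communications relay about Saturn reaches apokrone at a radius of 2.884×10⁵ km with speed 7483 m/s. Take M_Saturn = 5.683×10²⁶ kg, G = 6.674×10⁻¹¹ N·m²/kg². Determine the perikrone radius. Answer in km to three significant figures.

μ = GM = 6.674×10⁻¹¹ × 5.683×10²⁶ = 3.793×10¹⁶ m³/s².
r_a = 2.884×10⁸ m.
Specific energy ε = v²/2 − μ/r = -1.035×10⁸ J/kg, so a = −μ/(2ε) = 1.832×10⁸ m.
The apsides satisfy r_p + r_a = 2a, so the perikrone radius is 2a − r_a = 7.800×10⁷ m = 78003 km.

perikrone radius ≈ 78000 km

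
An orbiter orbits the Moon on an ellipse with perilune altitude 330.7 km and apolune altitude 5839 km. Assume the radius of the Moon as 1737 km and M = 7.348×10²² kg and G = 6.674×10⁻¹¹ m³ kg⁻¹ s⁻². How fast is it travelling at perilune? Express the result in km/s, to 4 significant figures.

μ = GM = 6.674×10⁻¹¹ × 7.348×10²² = 4.904×10¹² m³/s².
r_p = 1737 + 330.7 = 2067.7 km = 2.0677×10⁶ m.
r_a = 1737 + 5839 = 7576.0 km = 7.5760×10⁶ m.
Semi-major axis a = (r_p + r_a)/2 = 4821.9 km = 4.822×10⁶ m.
Vis-viva: v² = μ(2/r − 1/a) = 4.904×10¹² × (9.673×10⁻⁷ − 2.074×10⁻⁷) = 3.726×10⁶ m²/s².
v = 1930 m/s = 1.930 km/s.

v ≈ 1.930 km/s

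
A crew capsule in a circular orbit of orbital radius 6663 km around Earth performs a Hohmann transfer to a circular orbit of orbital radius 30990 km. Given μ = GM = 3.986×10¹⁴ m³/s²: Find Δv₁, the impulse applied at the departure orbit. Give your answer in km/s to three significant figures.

Δv ≈ 2.19 km/s

r₁ = 6663 km = 6.663×10⁶ m.
r₂ = 30990 km = 3.099×10⁷ m.
Transfer ellipse a_t = (r₁ + r₂)/2 = 1.883×10⁷ m.
At r₁: circular v_c1 = √(μ/r₁) = 7735 m/s; transfer-perigee v_p = √[μ(2/r₁ − 1/a_t)] = 9923 m/s.
Δv₁ = v_p − v_c1 = 2189 m/s.
= 2.189 km/s.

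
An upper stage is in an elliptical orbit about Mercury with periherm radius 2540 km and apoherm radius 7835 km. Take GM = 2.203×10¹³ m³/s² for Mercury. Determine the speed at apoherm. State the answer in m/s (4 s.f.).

v ≈ 1173 m/s

Semi-major axis a = (r_p + r_a)/2 = 5187.5 km = 5.188×10⁶ m.
Vis-viva: v² = μ(2/r − 1/a) = 2.203×10¹³ × (2.553×10⁻⁷ − 1.928×10⁻⁷) = 1.377×10⁶ m²/s².
v = 1173 m/s.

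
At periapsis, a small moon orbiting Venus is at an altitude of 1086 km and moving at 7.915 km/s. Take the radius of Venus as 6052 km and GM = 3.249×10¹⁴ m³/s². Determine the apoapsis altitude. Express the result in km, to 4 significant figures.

apoapsis altitude ≈ 9701 km

r_p = 6052 + 1086 = 7138.0 km = 7.138×10⁶ m.
Specific energy ε = v²/2 − μ/r = -1.419×10⁷ J/kg, so a = −μ/(2ε) = 1.145×10⁷ m.
The apsides satisfy r_p + r_a = 2a, so the apoapsis radius is 2a − r_p = 1.575×10⁷ m = 15753 km.
Apoapsis altitude = 15753 − 6052 = 9701.0 km.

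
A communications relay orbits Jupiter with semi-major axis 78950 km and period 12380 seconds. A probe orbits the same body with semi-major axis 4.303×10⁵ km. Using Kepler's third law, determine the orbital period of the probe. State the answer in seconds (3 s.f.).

Kepler's third law: T² ∝ a³, so T₂ = T₁ (a₂/a₁)^(3/2).
a₂/a₁ = 5.450, (a₂/a₁)^(3/2) = 12.72.
T₂ = 12380 × 12.72 = 1.575×10⁵ seconds.

T₂ ≈ 1.58×10⁵ seconds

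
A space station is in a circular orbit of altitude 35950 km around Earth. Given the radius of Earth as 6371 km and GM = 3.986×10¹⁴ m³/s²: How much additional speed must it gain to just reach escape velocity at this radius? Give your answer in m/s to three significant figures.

r = 6371 + 35950 = 42321 km = 4.2321×10⁷ m.
Circular speed v_c = √(μ/r) = 3069 m/s.
Escape speed v_esc = √(2μ/r) = √2 × v_c = 4340 m/s.
Δv = v_esc − v_c = 1271 m/s.

Δv ≈ 1270 m/s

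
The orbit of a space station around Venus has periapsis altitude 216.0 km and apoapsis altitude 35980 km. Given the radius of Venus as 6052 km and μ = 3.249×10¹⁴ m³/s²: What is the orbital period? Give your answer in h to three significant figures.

T ≈ 11.5 h

r_p = 6052 + 216.0 = 6268.0 km = 6.2680×10⁶ m.
r_a = 6052 + 35980 = 42032 km = 4.2032×10⁷ m.
Semi-major axis a = (r_p + r_a)/2 = (6268.0 + 42032)/2 = 24150 km = 2.415×10⁷ m.
By Kepler's third law T = 2π√(a³/μ) = 2π × 6.584×10³ = 4.137×10⁴ s.
= 11.49 h.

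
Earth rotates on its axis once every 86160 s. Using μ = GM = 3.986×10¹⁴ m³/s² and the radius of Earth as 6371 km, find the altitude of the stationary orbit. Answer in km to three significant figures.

h_sync ≈ 35800 km

A synchronous orbit has period T, so by Kepler's third law a = (μT²/4π²)^(1/3).
μT²/4π² = 3.986×10¹⁴ × (8.616×10⁴)² / 39.48 = 7.495×10²² m³.
a = 4.216×10⁷ m = 42163 km.
Altitude h = a − R = 42163 − 6371 = 35792 km.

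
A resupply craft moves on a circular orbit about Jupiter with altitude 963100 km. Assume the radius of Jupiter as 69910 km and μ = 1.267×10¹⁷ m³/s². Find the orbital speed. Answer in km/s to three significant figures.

r = 69910 + 963100 = 1033000 km = 1.0330×10⁹ m.
For a circular orbit v = √(μ/r) = √(1.267×10¹⁷ / 1.033×10⁹) = √(1.227×10⁸) = 11070 m/s.
That is 11.07 km/s.

v ≈ 11.1 km/s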